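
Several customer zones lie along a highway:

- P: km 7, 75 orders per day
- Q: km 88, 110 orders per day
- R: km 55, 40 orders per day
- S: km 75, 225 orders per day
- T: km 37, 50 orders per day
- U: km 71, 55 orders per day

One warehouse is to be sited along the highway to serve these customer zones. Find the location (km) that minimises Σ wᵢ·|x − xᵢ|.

For a sum of weighted absolute distances on a line, the optimum is the weighted median (not the mean). Total weight W = 555; half-weight = 277.5.
Sort by position and accumulate weight:
  km 7 (P, w=75) → cum 75
  km 37 (T, w=50) → cum 125
  km 55 (R, w=40) → cum 165
  km 71 (U, w=55) → cum 220
  km 75 (S, w=225) → cum 445  ≥ 277.5 → median here
  km 88 (Q, w=110) → cum 555
Optimal location: km 75.

x = 75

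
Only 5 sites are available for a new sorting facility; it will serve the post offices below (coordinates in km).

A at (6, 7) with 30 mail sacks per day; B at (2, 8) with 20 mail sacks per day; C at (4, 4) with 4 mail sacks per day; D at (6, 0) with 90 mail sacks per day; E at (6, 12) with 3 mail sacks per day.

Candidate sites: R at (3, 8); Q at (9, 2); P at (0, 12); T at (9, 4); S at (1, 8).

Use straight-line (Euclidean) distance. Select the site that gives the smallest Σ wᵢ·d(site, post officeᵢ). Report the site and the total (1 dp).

Total weighted distance at each candidate:
  R (3, 8): total = 915.3
  Q (9, 2): total = 736.7
  P (0, 12): total = 1585.0
  T (9, 4): total = 784.2
  S (1, 8): total = 1061.2
Minimum is at Q with total 736.7 km.

Q, total 736.7 km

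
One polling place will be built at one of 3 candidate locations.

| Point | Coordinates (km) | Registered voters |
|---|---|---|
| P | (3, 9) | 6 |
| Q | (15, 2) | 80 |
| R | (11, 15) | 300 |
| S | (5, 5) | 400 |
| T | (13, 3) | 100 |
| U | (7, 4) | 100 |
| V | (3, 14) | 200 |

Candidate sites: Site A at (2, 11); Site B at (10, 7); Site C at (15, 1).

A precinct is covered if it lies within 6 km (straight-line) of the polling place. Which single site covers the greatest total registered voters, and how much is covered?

Site B, covering 600

Coverage radius r = 6 km; a point is covered iff (Δx)²+(Δy)² ≤ 6² = 36.
  Site A (2, 11): covers {P, V} → 206
  Site B (10, 7): covers {S, T, U} → 600
  Site C (15, 1): covers {Q, T} → 180
Maximum coverage at Site B: 600 registered voters.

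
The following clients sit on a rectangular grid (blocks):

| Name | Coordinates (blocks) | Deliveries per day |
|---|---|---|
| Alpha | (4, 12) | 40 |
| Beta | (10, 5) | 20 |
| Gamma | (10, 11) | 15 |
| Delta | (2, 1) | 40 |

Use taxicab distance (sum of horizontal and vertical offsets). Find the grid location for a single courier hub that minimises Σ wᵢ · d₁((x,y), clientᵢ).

Manhattan distance separates: Σwᵢ(|x−xᵢ|+|y−yᵢ|) = Σwᵢ|x−xᵢ| + Σwᵢ|y−yᵢ|, so x and y are optimised independently as 1-D weighted medians.
Total weight W = 115; half = 57.5.
x-coordinate, sorted with cumulative weight:
  x=2 (Delta, w=40) cum 40
  x=4 (Alpha, w=40) cum 80  ← median
  x=10 (Beta, w=20) cum 100
  x=10 (Gamma, w=15) cum 115
⇒ x* = 4
y-coordinate, sorted with cumulative weight:
  y=1 (Delta, w=40) cum 40
  y=5 (Beta, w=20) cum 60  ← median
  y=11 (Gamma, w=15) cum 75
  y=12 (Alpha, w=40) cum 115
⇒ y* = 5

(4, 5)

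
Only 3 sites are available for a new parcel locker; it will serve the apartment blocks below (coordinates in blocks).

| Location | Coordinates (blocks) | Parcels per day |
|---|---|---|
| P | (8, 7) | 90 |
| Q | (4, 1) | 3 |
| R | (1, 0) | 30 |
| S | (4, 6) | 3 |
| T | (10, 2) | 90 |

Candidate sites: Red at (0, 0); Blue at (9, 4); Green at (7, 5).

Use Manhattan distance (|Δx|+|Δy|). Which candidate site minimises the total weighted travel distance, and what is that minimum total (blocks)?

Total weighted distance at each candidate:
  Red (0, 0): total = 2505
  Blue (9, 4): total = 1035
  Green (7, 5): total = 1173
Minimum is at Blue with total 1035 blocks.

Blue, total 1035 blocks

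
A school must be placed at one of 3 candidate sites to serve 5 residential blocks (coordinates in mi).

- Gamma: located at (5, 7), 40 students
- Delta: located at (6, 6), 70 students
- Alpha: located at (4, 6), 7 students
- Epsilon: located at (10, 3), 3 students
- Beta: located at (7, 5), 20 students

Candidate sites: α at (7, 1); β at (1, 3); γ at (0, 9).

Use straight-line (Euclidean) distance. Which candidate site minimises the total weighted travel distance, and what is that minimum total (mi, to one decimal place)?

α, total 741.5 mi

Total weighted distance at each candidate:
  α (7, 1): total = 741.5
  β (1, 3): total = 817.6
  γ (0, 9): total = 916.2
Minimum is at α with total 741.5 mi.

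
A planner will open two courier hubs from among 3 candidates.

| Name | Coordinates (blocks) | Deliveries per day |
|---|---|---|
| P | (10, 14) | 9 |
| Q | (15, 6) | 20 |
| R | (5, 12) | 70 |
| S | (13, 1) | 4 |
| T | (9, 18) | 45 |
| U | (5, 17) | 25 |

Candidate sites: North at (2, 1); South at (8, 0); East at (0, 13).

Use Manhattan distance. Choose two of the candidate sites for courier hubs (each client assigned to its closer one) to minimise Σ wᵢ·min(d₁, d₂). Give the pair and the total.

{South, East}, total 1658

Evaluate every pair (each demand assigned to the nearer of the two):
  {South, East}: total = 1658
  {North, East}: total = 1778
  {North, South}: total = 2738
Best pair: {South, East} with total 1658.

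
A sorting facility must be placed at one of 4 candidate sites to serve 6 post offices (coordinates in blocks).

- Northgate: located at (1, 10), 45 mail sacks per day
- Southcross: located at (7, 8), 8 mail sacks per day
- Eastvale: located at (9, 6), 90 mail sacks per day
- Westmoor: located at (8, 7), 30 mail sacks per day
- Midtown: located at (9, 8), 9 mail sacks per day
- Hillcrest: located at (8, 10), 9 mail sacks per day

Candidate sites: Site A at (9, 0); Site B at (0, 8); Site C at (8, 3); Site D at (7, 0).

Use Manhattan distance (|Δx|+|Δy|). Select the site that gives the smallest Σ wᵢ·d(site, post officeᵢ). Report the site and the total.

Site C, total 1275 blocks

Total weighted distance at each candidate:
  Site A (9, 0): total = 1841
  Site B (0, 8): total = 1622
  Site C (8, 3): total = 1275
  Site D (7, 0): total = 1933
Minimum is at Site C with total 1275 blocks.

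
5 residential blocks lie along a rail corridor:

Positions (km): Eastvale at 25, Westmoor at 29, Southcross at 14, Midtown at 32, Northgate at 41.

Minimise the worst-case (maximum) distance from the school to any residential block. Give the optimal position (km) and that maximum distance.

The 1-center on a line is the midpoint of the two extreme points: leftmost at 14, rightmost at 41.
Optimal location = (14 + 41)/2 = 27.5; maximum distance = (41 − 14)/2 = 13.5.

location 27.5, max distance 13.5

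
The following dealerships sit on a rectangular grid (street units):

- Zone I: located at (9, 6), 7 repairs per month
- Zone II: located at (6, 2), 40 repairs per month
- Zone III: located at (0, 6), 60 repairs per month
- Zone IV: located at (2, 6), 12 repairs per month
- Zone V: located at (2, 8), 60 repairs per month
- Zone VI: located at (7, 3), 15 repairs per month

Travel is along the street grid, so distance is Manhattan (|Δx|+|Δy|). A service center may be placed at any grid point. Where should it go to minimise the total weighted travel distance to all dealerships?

Manhattan distance separates: Σwᵢ(|x−xᵢ|+|y−yᵢ|) = Σwᵢ|x−xᵢ| + Σwᵢ|y−yᵢ|, so x and y are optimised independently as 1-D weighted medians.
Total weight W = 194; half = 97.
x-coordinate, sorted with cumulative weight:
  x=0 (Zone III, w=60) cum 60
  x=2 (Zone IV, w=12) cum 72
  x=2 (Zone V, w=60) cum 132  ← median
  x=6 (Zone II, w=40) cum 172
  x=7 (Zone VI, w=15) cum 187
  x=9 (Zone I, w=7) cum 194
⇒ x* = 2
y-coordinate, sorted with cumulative weight:
  y=2 (Zone II, w=40) cum 40
  y=3 (Zone VI, w=15) cum 55
  y=6 (Zone I, w=7) cum 62
  y=6 (Zone III, w=60) cum 122  ← median
  y=6 (Zone IV, w=12) cum 134
  y=8 (Zone V, w=60) cum 194
⇒ y* = 6

(2, 6)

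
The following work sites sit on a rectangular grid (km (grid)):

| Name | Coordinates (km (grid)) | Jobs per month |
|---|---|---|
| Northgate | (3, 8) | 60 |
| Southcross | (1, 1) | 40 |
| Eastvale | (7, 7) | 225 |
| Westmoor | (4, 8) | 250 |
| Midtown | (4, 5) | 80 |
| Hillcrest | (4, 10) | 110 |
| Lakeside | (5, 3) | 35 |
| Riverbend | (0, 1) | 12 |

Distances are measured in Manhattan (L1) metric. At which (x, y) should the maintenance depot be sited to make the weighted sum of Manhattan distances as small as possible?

Manhattan distance separates: Σwᵢ(|x−xᵢ|+|y−yᵢ|) = Σwᵢ|x−xᵢ| + Σwᵢ|y−yᵢ|, so x and y are optimised independently as 1-D weighted medians.
Total weight W = 812; half = 406.
x-coordinate, sorted with cumulative weight:
  x=0 (Riverbend, w=12) cum 12
  x=1 (Southcross, w=40) cum 52
  x=3 (Northgate, w=60) cum 112
  x=4 (Westmoor, w=250) cum 362
  x=4 (Midtown, w=80) cum 442  ← median
  x=4 (Hillcrest, w=110) cum 552
  x=5 (Lakeside, w=35) cum 587
  x=7 (Eastvale, w=225) cum 812
⇒ x* = 4
y-coordinate, sorted with cumulative weight:
  y=1 (Southcross, w=40) cum 40
  y=1 (Riverbend, w=12) cum 52
  y=3 (Lakeside, w=35) cum 87
  y=5 (Midtown, w=80) cum 167
  y=7 (Eastvale, w=225) cum 392
  y=8 (Northgate, w=60) cum 452  ← median
  y=8 (Westmoor, w=250) cum 702
  y=10 (Hillcrest, w=110) cum 812
⇒ y* = 8

(4, 8)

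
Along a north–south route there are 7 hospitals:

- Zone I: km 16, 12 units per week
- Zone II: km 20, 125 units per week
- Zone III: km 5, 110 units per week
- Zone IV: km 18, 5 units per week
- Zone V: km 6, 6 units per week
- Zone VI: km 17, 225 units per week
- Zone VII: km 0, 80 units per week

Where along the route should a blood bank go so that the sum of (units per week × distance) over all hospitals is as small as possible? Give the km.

x = 17

For a sum of weighted absolute distances on a line, the optimum is the weighted median (not the mean). Total weight W = 563; half-weight = 281.5.
Sort by position and accumulate weight:
  km 0 (Zone VII, w=80) → cum 80
  km 5 (Zone III, w=110) → cum 190
  km 6 (Zone V, w=6) → cum 196
  km 16 (Zone I, w=12) → cum 208
  km 17 (Zone VI, w=225) → cum 433  ≥ 281.5 → median here
  km 18 (Zone IV, w=5) → cum 438
  km 20 (Zone II, w=125) → cum 563
Optimal location: km 17.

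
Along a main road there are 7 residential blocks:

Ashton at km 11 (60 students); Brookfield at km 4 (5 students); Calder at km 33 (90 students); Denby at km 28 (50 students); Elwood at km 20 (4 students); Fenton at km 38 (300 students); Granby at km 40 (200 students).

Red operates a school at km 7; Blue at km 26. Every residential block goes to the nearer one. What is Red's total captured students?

The indifferent point is the midpoint (7+26)/2 = 16.5; residential blocks left of it (closer to Red at 7) go to Red, those right go to Blue.
  Brookfield at 4 (w=5) → Red
  Ashton at 11 (w=60) → Red
  Elwood at 20 (w=4) → Blue
  Denby at 28 (w=50) → Blue
  Calder at 33 (w=90) → Blue
  Fenton at 38 (w=300) → Blue
  Granby at 40 (w=200) → Blue
Red captures 65; Blue captures 644.

65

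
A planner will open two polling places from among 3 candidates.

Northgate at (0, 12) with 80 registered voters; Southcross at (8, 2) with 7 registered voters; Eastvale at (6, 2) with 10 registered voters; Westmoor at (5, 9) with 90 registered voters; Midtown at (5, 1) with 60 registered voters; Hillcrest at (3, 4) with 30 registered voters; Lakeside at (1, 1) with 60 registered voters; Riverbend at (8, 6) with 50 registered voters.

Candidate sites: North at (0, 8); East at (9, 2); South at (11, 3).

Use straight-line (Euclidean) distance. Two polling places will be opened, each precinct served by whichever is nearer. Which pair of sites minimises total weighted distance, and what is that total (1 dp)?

Evaluate every pair (each demand assigned to the nearer of the two):
  {North, East}: total = 1843.7
  {North, South}: total = 2017.9
  {East, South}: total = 2965.9
Best pair: {North, East} with total 1843.7.

{North, East}, total 1843.7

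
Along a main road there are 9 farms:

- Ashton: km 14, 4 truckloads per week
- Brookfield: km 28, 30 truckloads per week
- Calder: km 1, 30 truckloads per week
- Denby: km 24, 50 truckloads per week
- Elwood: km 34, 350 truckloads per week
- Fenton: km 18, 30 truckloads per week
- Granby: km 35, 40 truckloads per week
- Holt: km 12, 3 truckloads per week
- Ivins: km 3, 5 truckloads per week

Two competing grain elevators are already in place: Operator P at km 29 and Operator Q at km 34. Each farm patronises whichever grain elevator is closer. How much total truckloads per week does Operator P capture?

The indifferent point is the midpoint (29+34)/2 = 31.5; farms left of it (closer to Operator P at 29) go to Operator P, those right go to Operator Q.
  Calder at 1 (w=30) → Operator P
  Ivins at 3 (w=5) → Operator P
  Holt at 12 (w=3) → Operator P
  Ashton at 14 (w=4) → Operator P
  Fenton at 18 (w=30) → Operator P
  Denby at 24 (w=50) → Operator P
  Brookfield at 28 (w=30) → Operator P
  Elwood at 34 (w=350) → Operator Q
  Granby at 35 (w=40) → Operator Q
Operator P captures 152; Operator Q captures 390.

152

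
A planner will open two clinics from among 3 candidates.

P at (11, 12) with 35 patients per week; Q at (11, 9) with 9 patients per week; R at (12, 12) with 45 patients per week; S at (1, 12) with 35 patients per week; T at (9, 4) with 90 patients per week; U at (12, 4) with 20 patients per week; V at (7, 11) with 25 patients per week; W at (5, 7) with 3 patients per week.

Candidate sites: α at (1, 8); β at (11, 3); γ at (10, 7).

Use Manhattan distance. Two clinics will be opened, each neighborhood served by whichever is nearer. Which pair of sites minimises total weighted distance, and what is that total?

{α, γ}, total 1342

Evaluate every pair (each demand assigned to the nearer of the two):
  {α, γ}: total = 1342
  {α, β}: total = 1509
  {β, γ}: total = 1542
Best pair: {α, γ} with total 1342.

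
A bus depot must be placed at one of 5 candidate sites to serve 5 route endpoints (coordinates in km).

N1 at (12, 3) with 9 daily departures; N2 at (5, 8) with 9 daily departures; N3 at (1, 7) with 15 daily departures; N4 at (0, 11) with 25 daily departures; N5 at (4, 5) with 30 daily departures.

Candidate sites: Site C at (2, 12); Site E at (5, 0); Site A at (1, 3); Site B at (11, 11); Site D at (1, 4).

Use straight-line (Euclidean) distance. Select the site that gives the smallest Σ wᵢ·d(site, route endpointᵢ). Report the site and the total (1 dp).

Total weighted distance at each candidate:
  Site C (2, 12): total = 516.9
  Site E (5, 0): total = 716.5
  Site A (1, 3): total = 526.4
  Site B (11, 11): total = 846.1
  Site D (1, 4): total = 467.0
Minimum is at Site D with total 467.0 km.

Site D, total 467.0 km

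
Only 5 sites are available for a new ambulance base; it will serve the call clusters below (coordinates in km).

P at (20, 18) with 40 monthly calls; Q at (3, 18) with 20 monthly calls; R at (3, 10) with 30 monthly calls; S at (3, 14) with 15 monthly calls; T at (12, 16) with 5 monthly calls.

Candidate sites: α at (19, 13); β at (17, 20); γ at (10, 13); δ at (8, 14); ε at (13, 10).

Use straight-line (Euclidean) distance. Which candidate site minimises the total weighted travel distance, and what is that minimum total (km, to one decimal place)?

δ, total 923.5 km

Total weighted distance at each candidate:
  α (19, 13): total = 1306.1
  β (17, 20): total = 1203.7
  γ (10, 13): total = 971.8
  δ (8, 14): total = 923.5
  ε (13, 10): total = 1173.3
Minimum is at δ with total 923.5 km.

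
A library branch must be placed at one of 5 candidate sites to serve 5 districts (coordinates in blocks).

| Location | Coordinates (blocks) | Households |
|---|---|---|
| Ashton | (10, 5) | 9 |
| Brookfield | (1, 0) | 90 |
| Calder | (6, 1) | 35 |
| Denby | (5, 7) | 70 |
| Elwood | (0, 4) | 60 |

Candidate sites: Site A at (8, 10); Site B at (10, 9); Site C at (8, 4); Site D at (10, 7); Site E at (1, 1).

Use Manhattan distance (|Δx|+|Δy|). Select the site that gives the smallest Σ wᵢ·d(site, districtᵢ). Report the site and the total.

Total weighted distance at each candidate:
  Site A (8, 10): total = 3238
  Site B (10, 9): total = 3466
  Site C (8, 4): total = 2092
  Site D (10, 7): total = 2938
  Site E (1, 1): total = 1322
Minimum is at Site E with total 1322 blocks.

Site E, total 1322 blocks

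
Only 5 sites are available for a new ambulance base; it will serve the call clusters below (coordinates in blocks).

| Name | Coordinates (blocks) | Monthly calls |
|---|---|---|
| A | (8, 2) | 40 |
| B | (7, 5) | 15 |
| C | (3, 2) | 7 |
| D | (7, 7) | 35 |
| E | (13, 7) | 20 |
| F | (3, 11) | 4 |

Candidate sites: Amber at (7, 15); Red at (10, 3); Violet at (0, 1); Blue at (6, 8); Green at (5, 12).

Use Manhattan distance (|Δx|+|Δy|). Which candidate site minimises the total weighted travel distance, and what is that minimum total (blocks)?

Total weighted distance at each candidate:
  Amber (7, 15): total = 1421
  Red (10, 3): total = 696
  Violet (0, 1): total = 1440
  Blue (6, 8): total = 697
  Green (5, 12): total = 1256
Minimum is at Red with total 696 blocks.

Red, total 696 blocks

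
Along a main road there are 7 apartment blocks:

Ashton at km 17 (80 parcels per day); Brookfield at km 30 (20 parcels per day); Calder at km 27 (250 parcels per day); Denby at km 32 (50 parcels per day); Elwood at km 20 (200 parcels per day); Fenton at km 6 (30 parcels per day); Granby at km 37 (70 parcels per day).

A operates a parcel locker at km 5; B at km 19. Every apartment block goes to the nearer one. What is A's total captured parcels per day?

The indifferent point is the midpoint (5+19)/2 = 12; apartment blocks left of it (closer to A at 5) go to A, those right go to B.
  Fenton at 6 (w=30) → A
  Ashton at 17 (w=80) → B
  Elwood at 20 (w=200) → B
  Calder at 27 (w=250) → B
  Brookfield at 30 (w=20) → B
  Denby at 32 (w=50) → B
  Granby at 37 (w=70) → B
A captures 30; B captures 670.

30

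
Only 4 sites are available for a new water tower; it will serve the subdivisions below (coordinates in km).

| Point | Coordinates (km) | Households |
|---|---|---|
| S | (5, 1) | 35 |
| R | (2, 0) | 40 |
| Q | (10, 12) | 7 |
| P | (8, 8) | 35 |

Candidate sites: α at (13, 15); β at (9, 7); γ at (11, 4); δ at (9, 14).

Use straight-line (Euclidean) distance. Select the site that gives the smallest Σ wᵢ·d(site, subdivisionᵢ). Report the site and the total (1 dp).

Total weighted distance at each candidate:
  α (13, 15): total = 1639.2
  β (9, 7): total = 733.6
  γ (11, 4): total = 860.2
  δ (9, 14): total = 1330.7
Minimum is at β with total 733.6 km.

β, total 733.6 km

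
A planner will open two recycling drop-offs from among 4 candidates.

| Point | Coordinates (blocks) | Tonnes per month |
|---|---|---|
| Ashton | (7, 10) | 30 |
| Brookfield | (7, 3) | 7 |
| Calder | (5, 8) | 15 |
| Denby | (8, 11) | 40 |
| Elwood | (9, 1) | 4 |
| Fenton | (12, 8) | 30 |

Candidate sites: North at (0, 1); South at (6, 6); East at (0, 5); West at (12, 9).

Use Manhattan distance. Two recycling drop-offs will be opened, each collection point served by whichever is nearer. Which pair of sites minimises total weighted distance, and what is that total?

{South, West}, total 525

Evaluate every pair (each demand assigned to the nearer of the two):
  {South, West}: total = 525
  {North, West}: total = 669
  {East, West}: total = 677
  {North, South}: total = 775
  {South, East}: total = 775
  {North, East}: total = 1589
Best pair: {South, West} with total 525.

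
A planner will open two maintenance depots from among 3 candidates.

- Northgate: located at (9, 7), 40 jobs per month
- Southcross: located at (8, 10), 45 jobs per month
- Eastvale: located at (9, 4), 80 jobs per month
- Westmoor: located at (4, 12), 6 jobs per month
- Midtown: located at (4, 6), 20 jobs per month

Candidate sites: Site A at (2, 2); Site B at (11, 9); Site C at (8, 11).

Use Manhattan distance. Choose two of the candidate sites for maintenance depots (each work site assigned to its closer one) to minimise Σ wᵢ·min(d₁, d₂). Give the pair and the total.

{Site B, Site C}, total 975

Evaluate every pair (each demand assigned to the nearer of the two):
  {Site B, Site C}: total = 975
  {Site A, Site C}: total = 1035
  {Site A, Site B}: total = 1080
Best pair: {Site B, Site C} with total 975.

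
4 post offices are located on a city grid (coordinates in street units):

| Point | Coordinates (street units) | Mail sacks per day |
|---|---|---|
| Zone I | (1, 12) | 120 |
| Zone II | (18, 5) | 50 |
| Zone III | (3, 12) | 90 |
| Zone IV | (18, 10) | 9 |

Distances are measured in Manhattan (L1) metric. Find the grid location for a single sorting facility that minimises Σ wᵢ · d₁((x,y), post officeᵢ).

Manhattan distance separates: Σwᵢ(|x−xᵢ|+|y−yᵢ|) = Σwᵢ|x−xᵢ| + Σwᵢ|y−yᵢ|, so x and y are optimised independently as 1-D weighted medians.
Total weight W = 269; half = 134.5.
x-coordinate, sorted with cumulative weight:
  x=1 (Zone I, w=120) cum 120
  x=3 (Zone III, w=90) cum 210  ← median
  x=18 (Zone II, w=50) cum 260
  x=18 (Zone IV, w=9) cum 269
⇒ x* = 3
y-coordinate, sorted with cumulative weight:
  y=5 (Zone II, w=50) cum 50
  y=10 (Zone IV, w=9) cum 59
  y=12 (Zone I, w=120) cum 179  ← median
  y=12 (Zone III, w=90) cum 269
⇒ y* = 12

(3, 12)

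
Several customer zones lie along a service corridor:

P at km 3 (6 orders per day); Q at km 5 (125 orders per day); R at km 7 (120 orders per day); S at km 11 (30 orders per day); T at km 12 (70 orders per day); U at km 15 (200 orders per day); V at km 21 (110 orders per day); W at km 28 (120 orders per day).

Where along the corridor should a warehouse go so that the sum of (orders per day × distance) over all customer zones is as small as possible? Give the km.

x = 15

For a sum of weighted absolute distances on a line, the optimum is the weighted median (not the mean). Total weight W = 781; half-weight = 390.5.
Sort by position and accumulate weight:
  km 3 (P, w=6) → cum 6
  km 5 (Q, w=125) → cum 131
  km 7 (R, w=120) → cum 251
  km 11 (S, w=30) → cum 281
  km 12 (T, w=70) → cum 351
  km 15 (U, w=200) → cum 551  ≥ 390.5 → median here
  km 21 (V, w=110) → cum 661
  km 28 (W, w=120) → cum 781
Optimal location: km 15.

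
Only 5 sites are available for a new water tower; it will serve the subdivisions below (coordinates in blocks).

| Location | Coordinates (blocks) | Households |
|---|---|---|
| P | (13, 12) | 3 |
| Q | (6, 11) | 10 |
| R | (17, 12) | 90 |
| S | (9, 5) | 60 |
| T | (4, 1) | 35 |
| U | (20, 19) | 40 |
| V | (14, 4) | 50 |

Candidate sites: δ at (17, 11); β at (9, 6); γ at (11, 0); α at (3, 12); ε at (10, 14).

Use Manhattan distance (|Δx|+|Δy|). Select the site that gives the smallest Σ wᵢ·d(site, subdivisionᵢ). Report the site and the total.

Total weighted distance at each candidate:
  δ (17, 11): total = 2800
  β (9, 6): total = 3090
  γ (11, 0): total = 3992
  α (3, 12): total = 4440
  ε (10, 14): total = 3460
Minimum is at δ with total 2800 blocks.

δ, total 2800 blocks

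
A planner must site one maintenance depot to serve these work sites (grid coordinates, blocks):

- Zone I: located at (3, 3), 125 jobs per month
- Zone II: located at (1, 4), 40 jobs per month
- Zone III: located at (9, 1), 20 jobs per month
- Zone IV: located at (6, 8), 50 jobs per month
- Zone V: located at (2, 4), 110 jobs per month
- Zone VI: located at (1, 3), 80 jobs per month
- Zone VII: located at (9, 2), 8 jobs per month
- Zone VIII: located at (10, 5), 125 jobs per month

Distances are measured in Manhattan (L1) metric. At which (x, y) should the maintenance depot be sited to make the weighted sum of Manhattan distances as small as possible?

(3, 4)

Manhattan distance separates: Σwᵢ(|x−xᵢ|+|y−yᵢ|) = Σwᵢ|x−xᵢ| + Σwᵢ|y−yᵢ|, so x and y are optimised independently as 1-D weighted medians.
Total weight W = 558; half = 279.
x-coordinate, sorted with cumulative weight:
  x=1 (Zone II, w=40) cum 40
  x=1 (Zone VI, w=80) cum 120
  x=2 (Zone V, w=110) cum 230
  x=3 (Zone I, w=125) cum 355  ← median
  x=6 (Zone IV, w=50) cum 405
  x=9 (Zone III, w=20) cum 425
  x=9 (Zone VII, w=8) cum 433
  x=10 (Zone VIII, w=125) cum 558
⇒ x* = 3
y-coordinate, sorted with cumulative weight:
  y=1 (Zone III, w=20) cum 20
  y=2 (Zone VII, w=8) cum 28
  y=3 (Zone I, w=125) cum 153
  y=3 (Zone VI, w=80) cum 233
  y=4 (Zone II, w=40) cum 273
  y=4 (Zone V, w=110) cum 383  ← median
  y=5 (Zone VIII, w=125) cum 508
  y=8 (Zone IV, w=50) cum 558
⇒ y* = 4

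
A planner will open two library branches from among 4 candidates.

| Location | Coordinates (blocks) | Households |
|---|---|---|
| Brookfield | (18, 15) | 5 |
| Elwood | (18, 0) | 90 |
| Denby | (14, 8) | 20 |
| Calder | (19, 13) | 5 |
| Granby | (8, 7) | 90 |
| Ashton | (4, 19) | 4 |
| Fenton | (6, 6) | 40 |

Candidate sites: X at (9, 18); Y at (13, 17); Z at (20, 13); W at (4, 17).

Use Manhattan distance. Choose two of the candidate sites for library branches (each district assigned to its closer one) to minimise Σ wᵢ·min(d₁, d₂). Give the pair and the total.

{X, Z}, total 3299

Evaluate every pair (each demand assigned to the nearer of the two):
  {X, Z}: total = 3299
  {Z, W}: total = 3383
  {Y, Z}: total = 3689
  {X, Y}: total = 3969
  {Y, W}: total = 4053
  {X, W}: total = 4473
Best pair: {X, Z} with total 3299.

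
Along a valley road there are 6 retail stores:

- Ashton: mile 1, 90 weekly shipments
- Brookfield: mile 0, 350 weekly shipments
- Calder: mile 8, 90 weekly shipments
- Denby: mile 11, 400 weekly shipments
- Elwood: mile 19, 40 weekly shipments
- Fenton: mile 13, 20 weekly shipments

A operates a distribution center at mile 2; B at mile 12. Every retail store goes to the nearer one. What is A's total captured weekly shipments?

The indifferent point is the midpoint (2+12)/2 = 7; retail stores left of it (closer to A at 2) go to A, those right go to B.
  Brookfield at 0 (w=350) → A
  Ashton at 1 (w=90) → A
  Calder at 8 (w=90) → B
  Denby at 11 (w=400) → B
  Fenton at 13 (w=20) → B
  Elwood at 19 (w=40) → B
A captures 440; B captures 550.

440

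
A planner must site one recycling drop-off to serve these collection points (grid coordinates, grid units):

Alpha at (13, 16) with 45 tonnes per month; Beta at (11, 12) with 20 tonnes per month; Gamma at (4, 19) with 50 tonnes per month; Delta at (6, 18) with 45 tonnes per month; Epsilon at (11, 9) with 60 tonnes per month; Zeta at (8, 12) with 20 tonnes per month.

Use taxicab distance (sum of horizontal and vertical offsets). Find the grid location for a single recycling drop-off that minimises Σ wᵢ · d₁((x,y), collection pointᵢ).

(11, 16)

Manhattan distance separates: Σwᵢ(|x−xᵢ|+|y−yᵢ|) = Σwᵢ|x−xᵢ| + Σwᵢ|y−yᵢ|, so x and y are optimised independently as 1-D weighted medians.
Total weight W = 240; half = 120.
x-coordinate, sorted with cumulative weight:
  x=4 (Gamma, w=50) cum 50
  x=6 (Delta, w=45) cum 95
  x=8 (Zeta, w=20) cum 115
  x=11 (Beta, w=20) cum 135  ← median
  x=11 (Epsilon, w=60) cum 195
  x=13 (Alpha, w=45) cum 240
⇒ x* = 11
y-coordinate, sorted with cumulative weight:
  y=9 (Epsilon, w=60) cum 60
  y=12 (Beta, w=20) cum 80
  y=12 (Zeta, w=20) cum 100
  y=16 (Alpha, w=45) cum 145  ← median
  y=18 (Delta, w=45) cum 190
  y=19 (Gamma, w=50) cum 240
⇒ y* = 16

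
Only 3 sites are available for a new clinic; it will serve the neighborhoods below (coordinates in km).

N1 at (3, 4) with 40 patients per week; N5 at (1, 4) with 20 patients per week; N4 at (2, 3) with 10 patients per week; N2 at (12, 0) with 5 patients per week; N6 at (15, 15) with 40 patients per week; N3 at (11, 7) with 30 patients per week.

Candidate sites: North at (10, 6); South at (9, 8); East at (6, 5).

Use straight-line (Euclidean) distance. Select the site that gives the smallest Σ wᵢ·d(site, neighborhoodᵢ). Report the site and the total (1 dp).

Total weighted distance at each candidate:
  North (10, 6): total = 1046.9
  South (9, 8): total = 1031.9
  East (6, 5): total = 1011.9
Minimum is at East with total 1011.9 km.

East, total 1011.9 km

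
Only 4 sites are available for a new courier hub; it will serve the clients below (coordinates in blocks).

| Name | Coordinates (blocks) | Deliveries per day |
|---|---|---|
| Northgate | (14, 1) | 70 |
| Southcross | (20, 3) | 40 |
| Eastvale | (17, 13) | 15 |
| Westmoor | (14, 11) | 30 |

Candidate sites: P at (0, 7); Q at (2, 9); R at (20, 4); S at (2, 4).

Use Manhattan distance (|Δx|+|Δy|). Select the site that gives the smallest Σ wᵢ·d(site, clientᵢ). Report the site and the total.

Total weighted distance at each candidate:
  P (0, 7): total = 3245
  Q (2, 9): total = 3065
  R (20, 4): total = 1240
  S (2, 4): total = 2740
Minimum is at R with total 1240 blocks.

R, total 1240 blocks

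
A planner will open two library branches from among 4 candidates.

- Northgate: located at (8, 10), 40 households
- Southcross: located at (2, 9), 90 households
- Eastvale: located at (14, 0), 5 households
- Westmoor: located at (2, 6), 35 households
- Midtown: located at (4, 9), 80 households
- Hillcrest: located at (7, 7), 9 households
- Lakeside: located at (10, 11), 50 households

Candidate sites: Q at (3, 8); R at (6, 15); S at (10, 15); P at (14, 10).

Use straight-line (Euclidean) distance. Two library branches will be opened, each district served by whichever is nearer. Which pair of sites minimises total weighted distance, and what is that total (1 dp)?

{Q, P}, total 827.3

Evaluate every pair (each demand assigned to the nearer of the two):
  {Q, P}: total = 827.3
  {Q, S}: total = 839.2
  {Q, R}: total = 922.0
  {R, P}: total = 2039.8
  {R, S}: total = 2065.3
  {S, P}: total = 2534.2
Best pair: {Q, P} with total 827.3.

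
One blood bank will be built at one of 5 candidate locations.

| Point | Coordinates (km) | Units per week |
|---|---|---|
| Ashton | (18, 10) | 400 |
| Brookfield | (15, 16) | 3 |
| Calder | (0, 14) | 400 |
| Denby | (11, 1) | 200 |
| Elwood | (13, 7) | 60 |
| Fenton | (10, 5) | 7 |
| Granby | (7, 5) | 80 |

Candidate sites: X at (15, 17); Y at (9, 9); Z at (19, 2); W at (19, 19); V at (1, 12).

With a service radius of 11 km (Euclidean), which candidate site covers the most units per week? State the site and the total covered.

Y, covering 1150

Coverage radius r = 11 km; a point is covered iff (Δx)²+(Δy)² ≤ 11² = 121.
  X (15, 17): covers {Ashton, Brookfield, Elwood} → 463
  Y (9, 9): covers {Ashton, Brookfield, Calder, Denby, Elwood, Fenton, Granby} → 1150
  Z (19, 2): covers {Ashton, Denby, Elwood, Fenton} → 667
  W (19, 19): covers {Ashton, Brookfield} → 403
  V (1, 12): covers {Calder, Granby} → 480
Maximum coverage at Y: 1150 units per week.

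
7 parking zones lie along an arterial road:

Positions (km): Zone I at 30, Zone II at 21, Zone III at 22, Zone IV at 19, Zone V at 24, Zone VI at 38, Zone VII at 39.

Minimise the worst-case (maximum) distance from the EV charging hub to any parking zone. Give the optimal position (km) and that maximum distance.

location 29, max distance 10

The 1-center on a line is the midpoint of the two extreme points: leftmost at 19, rightmost at 39.
Optimal location = (19 + 39)/2 = 29; maximum distance = (39 − 19)/2 = 10.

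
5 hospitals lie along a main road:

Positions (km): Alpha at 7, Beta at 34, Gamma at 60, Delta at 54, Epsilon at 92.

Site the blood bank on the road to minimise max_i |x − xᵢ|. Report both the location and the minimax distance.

The 1-center on a line is the midpoint of the two extreme points: leftmost at 7, rightmost at 92.
Optimal location = (7 + 92)/2 = 49.5; maximum distance = (92 − 7)/2 = 42.5.

location 49.5, max distance 42.5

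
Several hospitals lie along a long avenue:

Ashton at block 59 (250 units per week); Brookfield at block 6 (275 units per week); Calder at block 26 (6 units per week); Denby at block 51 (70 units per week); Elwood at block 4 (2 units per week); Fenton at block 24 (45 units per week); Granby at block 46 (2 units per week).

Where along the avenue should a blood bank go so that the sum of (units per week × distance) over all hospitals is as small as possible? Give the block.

x = 26

For a sum of weighted absolute distances on a line, the optimum is the weighted median (not the mean). Total weight W = 650; half-weight = 325.
Sort by position and accumulate weight:
  block 4 (Elwood, w=2) → cum 2
  block 6 (Brookfield, w=275) → cum 277
  block 24 (Fenton, w=45) → cum 322
  block 26 (Calder, w=6) → cum 328  ≥ 325 → median here
  block 46 (Granby, w=2) → cum 330
  block 51 (Denby, w=70) → cum 400
  block 59 (Ashton, w=250) → cum 650
Optimal location: block 26.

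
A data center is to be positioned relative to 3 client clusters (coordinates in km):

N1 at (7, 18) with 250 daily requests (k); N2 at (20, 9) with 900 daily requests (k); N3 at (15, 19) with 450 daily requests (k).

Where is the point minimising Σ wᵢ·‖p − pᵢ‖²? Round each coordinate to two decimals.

(16.56, 13.22)

The minimiser of Σwᵢ‖p−pᵢ‖² is the weighted centroid p* = (Σwᵢpᵢ)/(Σwᵢ).
Σwᵢ = 1600.
Σwᵢxᵢ = 250·7 + 900·20 + 450·15 = 26500.
Σwᵢyᵢ = 250·18 + 900·9 + 450·19 = 21150.
x* = 26500/1600 = 16.56, y* = 21150/1600 = 13.22.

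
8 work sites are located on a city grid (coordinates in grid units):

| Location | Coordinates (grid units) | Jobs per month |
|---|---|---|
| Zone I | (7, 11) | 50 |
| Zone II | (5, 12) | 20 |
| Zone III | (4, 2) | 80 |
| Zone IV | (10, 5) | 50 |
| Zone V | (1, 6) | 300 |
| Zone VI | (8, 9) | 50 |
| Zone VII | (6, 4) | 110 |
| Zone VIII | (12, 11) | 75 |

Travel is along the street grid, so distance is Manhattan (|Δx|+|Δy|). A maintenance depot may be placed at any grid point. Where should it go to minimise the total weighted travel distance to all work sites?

(4, 6)

Manhattan distance separates: Σwᵢ(|x−xᵢ|+|y−yᵢ|) = Σwᵢ|x−xᵢ| + Σwᵢ|y−yᵢ|, so x and y are optimised independently as 1-D weighted medians.
Total weight W = 735; half = 367.5.
x-coordinate, sorted with cumulative weight:
  x=1 (Zone V, w=300) cum 300
  x=4 (Zone III, w=80) cum 380  ← median
  x=5 (Zone II, w=20) cum 400
  x=6 (Zone VII, w=110) cum 510
  x=7 (Zone I, w=50) cum 560
  x=8 (Zone VI, w=50) cum 610
  x=10 (Zone IV, w=50) cum 660
  x=12 (Zone VIII, w=75) cum 735
⇒ x* = 4
y-coordinate, sorted with cumulative weight:
  y=2 (Zone III, w=80) cum 80
  y=4 (Zone VII, w=110) cum 190
  y=5 (Zone IV, w=50) cum 240
  y=6 (Zone V, w=300) cum 540  ← median
  y=9 (Zone VI, w=50) cum 590
  y=11 (Zone I, w=50) cum 640
  y=11 (Zone VIII, w=75) cum 715
  y=12 (Zone II, w=20) cum 735
⇒ y* = 6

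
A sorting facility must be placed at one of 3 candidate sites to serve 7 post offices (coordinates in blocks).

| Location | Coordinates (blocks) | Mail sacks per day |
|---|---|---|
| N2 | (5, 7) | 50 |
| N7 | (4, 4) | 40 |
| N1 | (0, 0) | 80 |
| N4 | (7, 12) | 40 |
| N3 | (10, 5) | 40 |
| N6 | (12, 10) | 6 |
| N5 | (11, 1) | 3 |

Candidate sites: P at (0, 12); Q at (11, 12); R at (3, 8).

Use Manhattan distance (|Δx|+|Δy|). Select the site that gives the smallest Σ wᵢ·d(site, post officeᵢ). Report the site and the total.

Total weighted distance at each candidate:
  P (0, 12): total = 3050
  Q (11, 12): total = 3521
  R (3, 8): total = 2061
Minimum is at R with total 2061 blocks.

R, total 2061 blocks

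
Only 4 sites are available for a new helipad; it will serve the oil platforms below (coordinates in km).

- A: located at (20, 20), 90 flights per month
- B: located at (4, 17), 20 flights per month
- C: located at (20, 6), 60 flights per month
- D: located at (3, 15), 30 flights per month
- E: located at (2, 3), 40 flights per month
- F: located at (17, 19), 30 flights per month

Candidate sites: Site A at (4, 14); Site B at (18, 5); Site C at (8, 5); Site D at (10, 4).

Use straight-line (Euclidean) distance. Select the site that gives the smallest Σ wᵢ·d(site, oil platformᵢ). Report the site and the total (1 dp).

Site B, total 3471.8 km

Total weighted distance at each candidate:
  Site A (4, 14): total = 3578.7
  Site B (18, 5): total = 3471.8
  Site C (8, 5): total = 3792.0
  Site D (10, 4): total = 3806.6
Minimum is at Site B with total 3471.8 km.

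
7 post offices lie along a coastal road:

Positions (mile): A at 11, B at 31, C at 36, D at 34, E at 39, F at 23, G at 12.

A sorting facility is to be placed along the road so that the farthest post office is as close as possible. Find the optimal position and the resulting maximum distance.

The 1-center on a line is the midpoint of the two extreme points: leftmost at 11, rightmost at 39.
Optimal location = (11 + 39)/2 = 25; maximum distance = (39 − 11)/2 = 14.

location 25, max distance 14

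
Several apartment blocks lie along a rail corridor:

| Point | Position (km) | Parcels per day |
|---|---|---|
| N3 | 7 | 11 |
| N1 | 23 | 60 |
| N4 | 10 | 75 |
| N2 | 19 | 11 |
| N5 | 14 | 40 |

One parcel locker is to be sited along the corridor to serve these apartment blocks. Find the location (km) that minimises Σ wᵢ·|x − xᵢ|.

x = 14

For a sum of weighted absolute distances on a line, the optimum is the weighted median (not the mean). Total weight W = 197; half-weight = 98.5.
Sort by position and accumulate weight:
  km 7 (N3, w=11) → cum 11
  km 10 (N4, w=75) → cum 86
  km 14 (N5, w=40) → cum 126  ≥ 98.5 → median here
  km 19 (N2, w=11) → cum 137
  km 23 (N1, w=60) → cum 197
Optimal location: km 14.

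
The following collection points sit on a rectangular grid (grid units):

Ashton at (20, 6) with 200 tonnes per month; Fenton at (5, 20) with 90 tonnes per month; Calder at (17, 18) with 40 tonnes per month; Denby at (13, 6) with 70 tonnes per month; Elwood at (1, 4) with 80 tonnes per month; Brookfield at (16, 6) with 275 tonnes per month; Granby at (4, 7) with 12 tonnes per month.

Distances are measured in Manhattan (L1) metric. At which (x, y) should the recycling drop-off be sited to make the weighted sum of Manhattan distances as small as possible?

(16, 6)

Manhattan distance separates: Σwᵢ(|x−xᵢ|+|y−yᵢ|) = Σwᵢ|x−xᵢ| + Σwᵢ|y−yᵢ|, so x and y are optimised independently as 1-D weighted medians.
Total weight W = 767; half = 383.5.
x-coordinate, sorted with cumulative weight:
  x=1 (Elwood, w=80) cum 80
  x=4 (Granby, w=12) cum 92
  x=5 (Fenton, w=90) cum 182
  x=13 (Denby, w=70) cum 252
  x=16 (Brookfield, w=275) cum 527  ← median
  x=17 (Calder, w=40) cum 567
  x=20 (Ashton, w=200) cum 767
⇒ x* = 16
y-coordinate, sorted with cumulative weight:
  y=4 (Elwood, w=80) cum 80
  y=6 (Ashton, w=200) cum 280
  y=6 (Denby, w=70) cum 350
  y=6 (Brookfield, w=275) cum 625  ← median
  y=7 (Granby, w=12) cum 637
  y=18 (Calder, w=40) cum 677
  y=20 (Fenton, w=90) cum 767
⇒ y* = 6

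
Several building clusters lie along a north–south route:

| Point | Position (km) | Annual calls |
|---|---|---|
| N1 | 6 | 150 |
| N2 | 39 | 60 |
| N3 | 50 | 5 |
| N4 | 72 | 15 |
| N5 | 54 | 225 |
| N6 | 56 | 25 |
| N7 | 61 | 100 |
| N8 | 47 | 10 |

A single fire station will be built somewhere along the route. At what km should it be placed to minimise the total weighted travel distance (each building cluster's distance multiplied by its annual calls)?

For a sum of weighted absolute distances on a line, the optimum is the weighted median (not the mean). Total weight W = 590; half-weight = 295.
Sort by position and accumulate weight:
  km 6 (N1, w=150) → cum 150
  km 39 (N2, w=60) → cum 210
  km 47 (N8, w=10) → cum 220
  km 50 (N3, w=5) → cum 225
  km 54 (N5, w=225) → cum 450  ≥ 295 → median here
  km 56 (N6, w=25) → cum 475
  km 61 (N7, w=100) → cum 575
  km 72 (N4, w=15) → cum 590
Optimal location: km 54.

x = 54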